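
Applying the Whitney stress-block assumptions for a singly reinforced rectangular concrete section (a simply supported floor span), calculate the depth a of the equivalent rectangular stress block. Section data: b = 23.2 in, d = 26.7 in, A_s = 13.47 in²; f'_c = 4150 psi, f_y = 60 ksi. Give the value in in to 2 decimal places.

T = A_s f_y = 13.47 × 60 = 808.2 kips.
a = T/(0.85 f'_c b) = 808.2/(0.85 × 4.15 × 23.2) = 9.88 in.

a ≈ 9.88 in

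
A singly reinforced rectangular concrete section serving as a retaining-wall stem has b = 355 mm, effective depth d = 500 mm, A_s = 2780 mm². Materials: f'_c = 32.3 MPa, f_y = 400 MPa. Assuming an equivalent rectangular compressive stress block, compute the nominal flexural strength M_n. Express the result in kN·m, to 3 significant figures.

T = A_s f_y = 2780 × 400 = 1112000 N = 1112 kN.
From C = T: a = T/(0.85 f'_c b) = 1112000/(0.85 × 32.3 × 355) = 114.09 mm.
M_n = T(d − a/2) = 1112 kN × (500 − 57.045) mm = 492.57 kN·m.

M_n ≈ 493 kN·m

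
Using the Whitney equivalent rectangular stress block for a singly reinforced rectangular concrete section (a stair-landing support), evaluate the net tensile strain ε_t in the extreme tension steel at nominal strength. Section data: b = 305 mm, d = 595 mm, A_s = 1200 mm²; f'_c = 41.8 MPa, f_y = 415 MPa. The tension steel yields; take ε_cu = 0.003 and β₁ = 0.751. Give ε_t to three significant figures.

a = A_s f_y/(0.85 f'_c b) = 45.96 mm.
β₁ = 0.751, so c = a/β₁ = 45.96/0.751 = 61.20 mm.
From the linear strain diagram with ε_cu = 0.003: ε_t = 0.003 (d − c)/c = 0.003 × (595 − 61.20)/61.20 = 0.0262.
Since ε_t ≥ 0.005, the section is tension-controlled.

ε_t ≈ 0.0262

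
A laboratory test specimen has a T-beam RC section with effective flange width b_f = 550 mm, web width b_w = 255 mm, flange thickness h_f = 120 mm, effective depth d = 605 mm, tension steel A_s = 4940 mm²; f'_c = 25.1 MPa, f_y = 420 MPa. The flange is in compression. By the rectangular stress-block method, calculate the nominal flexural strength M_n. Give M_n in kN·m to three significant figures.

Tension: T = A_s f_y = 4940 × 420 = 2074800 N.
Try a within the flange: a = T/(0.85 f'_c b_f) = 2074800/(0.85 × 25.1 × 550) = 176.82 mm.
a = 176.82 > h_f = 120 mm: the block extends into the web. Split into flange-overhang and web parts.
C_f = 0.85 f'_c (b_f − b_w) h_f = 0.85 × 25.1 × (550 − 255) × 120 = 755259 N.
Remaining web compression depth: a_w = (T − C_f)/(0.85 f'_c b_w) = (2074800 − 755259)/(0.85 × 25.1 × 255) = 242.54 mm.
M_n = C_f(d − h_f/2) + (T − C_f)(d − a_w/2) = 755259 × (605 − 60) + 1319541 × (605 − 121.27) = 411.62 + 638.30 = 1049.92 × 10⁶ N·mm.
M_n = 1049.92 kN·m.

M_n ≈ 1050 kN·m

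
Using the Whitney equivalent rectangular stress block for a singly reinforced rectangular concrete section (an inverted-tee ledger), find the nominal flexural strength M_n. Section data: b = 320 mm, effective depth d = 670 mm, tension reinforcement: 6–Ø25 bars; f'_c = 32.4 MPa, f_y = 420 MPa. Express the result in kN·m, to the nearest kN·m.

A_s = 6 × 491 = 2946 mm².
T = A_s f_y = 2946 × 420 = 1237320 N = 1237.32 kN.
From C = T: a = T/(0.85 f'_c b) = 1237320/(0.85 × 32.4 × 320) = 140.40 mm.
M_n = T(d − a/2) = 1237.32 kN × (670 − 70.2) mm = 742.14 kN·m.

M_n ≈ 742 kN·m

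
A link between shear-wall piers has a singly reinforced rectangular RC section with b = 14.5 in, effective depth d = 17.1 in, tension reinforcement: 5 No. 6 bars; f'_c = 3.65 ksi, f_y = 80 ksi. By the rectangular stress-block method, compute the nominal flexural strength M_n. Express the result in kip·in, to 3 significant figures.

M_n ≈ 2670 kip·in

A_s = 5 × 0.44 = 2.2 in².
T = A_s f_y = 2.2 × 80 = 176 kips.
a = T/(0.85 f'_c b) = 176/(0.85 × 3.65 × 14.5) = 3.912 in.
M_n = T(d − a/2) = 176 × (17.1 − 1.956) = 2665.3 kip·in.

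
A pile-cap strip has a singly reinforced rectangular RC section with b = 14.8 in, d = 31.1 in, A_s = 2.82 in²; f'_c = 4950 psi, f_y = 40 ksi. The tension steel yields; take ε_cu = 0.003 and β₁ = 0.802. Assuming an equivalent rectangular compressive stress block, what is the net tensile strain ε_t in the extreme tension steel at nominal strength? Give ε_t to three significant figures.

a = A_s f_y/(0.85 f'_c b) = 1.811 in.
β₁ = 0.802, so c = a/β₁ = 1.811/0.802 = 2.258 in.
From the linear strain diagram with ε_cu = 0.003: ε_t = 0.003 (d − c)/c = 0.003 × (31.1 − 2.258)/2.258 = 0.0383.
Since ε_t ≥ 0.005, the section is tension-controlled.

ε_t ≈ 0.0383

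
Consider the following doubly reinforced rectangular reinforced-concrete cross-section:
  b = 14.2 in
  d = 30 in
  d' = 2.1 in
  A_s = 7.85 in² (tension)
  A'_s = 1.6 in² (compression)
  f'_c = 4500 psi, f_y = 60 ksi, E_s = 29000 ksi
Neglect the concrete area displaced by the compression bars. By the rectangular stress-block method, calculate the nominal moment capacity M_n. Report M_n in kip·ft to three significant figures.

Assume both steels yield.
a = (A_s − A'_s) f_y/(0.85 f'_c b) = (7.85 − 1.6) × 60/(0.85 × 4.5 × 14.2) = 6.904 in.
c = a/β₁ = 6.904/0.825 = 8.368 in; ε'_s = 0.003(c − d')/c = 0.0022 ≥ ε_y = 0.0021, so the compression steel yields.
M_n = (A_s − A'_s) f_y (d − a/2) + A'_s f_y (d − d') = 375 × (30 − 3.452) + 96 × (30 − 2.1) = 9955.5 + 2678.4 = 12633.9 kip·in = 12633.9/12 = 1052.83 kip·ft.

M_n ≈ 1050 kip·ft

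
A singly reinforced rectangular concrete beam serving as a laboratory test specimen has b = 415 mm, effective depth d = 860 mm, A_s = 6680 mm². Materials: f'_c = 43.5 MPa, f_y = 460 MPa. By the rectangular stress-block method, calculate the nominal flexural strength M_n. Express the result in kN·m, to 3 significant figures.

T = A_s f_y = 6680 × 460 = 3072800 N = 3072.8 kN.
From C = T: a = T/(0.85 f'_c b) = 3072800/(0.85 × 43.5 × 415) = 200.25 mm.
M_n = T(d − a/2) = 3072.8 kN × (860 − 100.125) mm = 2334.94 kN·m.

M_n ≈ 2330 kN·m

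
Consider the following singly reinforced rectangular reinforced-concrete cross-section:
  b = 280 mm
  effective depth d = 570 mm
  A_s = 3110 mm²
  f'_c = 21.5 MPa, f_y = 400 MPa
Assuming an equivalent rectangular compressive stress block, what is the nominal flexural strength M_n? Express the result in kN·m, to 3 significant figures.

T = A_s f_y = 3110 × 400 = 1244000 N = 1244 kN.
From C = T: a = T/(0.85 f'_c b) = 1244000/(0.85 × 21.5 × 280) = 243.11 mm.
M_n = T(d − a/2) = 1244 kN × (570 − 121.555) mm = 557.87 kN·m.

M_n ≈ 558 kN·m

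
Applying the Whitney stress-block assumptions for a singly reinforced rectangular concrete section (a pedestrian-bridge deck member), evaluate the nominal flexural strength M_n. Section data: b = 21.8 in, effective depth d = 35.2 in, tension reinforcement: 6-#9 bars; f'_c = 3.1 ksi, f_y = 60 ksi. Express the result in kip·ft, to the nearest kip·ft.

M_n ≈ 962 kip·ft

A_s = 6 × 1 = 6 in².
T = A_s f_y = 6 × 60 = 360 kips.
a = T/(0.85 f'_c b) = 360/(0.85 × 3.1 × 21.8) = 6.267 in.
M_n = T(d − a/2) = 360 × (35.2 − 3.1335) = 11543.9 kip·in = 11543.9/12 = 961.99 kip·ft.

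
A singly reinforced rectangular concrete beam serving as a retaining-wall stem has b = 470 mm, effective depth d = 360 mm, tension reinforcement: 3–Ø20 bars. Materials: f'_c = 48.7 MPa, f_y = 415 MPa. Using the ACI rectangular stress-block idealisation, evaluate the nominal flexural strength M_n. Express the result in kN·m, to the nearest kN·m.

M_n ≈ 137 kN·m

A_s = 3 × 314 = 942 mm².
T = A_s f_y = 942 × 415 = 390930 N = 390.93 kN.
From C = T: a = T/(0.85 f'_c b) = 390930/(0.85 × 48.7 × 470) = 20.09 mm.
M_n = T(d − a/2) = 390.93 kN × (360 − 10.045) mm = 136.81 kN·m.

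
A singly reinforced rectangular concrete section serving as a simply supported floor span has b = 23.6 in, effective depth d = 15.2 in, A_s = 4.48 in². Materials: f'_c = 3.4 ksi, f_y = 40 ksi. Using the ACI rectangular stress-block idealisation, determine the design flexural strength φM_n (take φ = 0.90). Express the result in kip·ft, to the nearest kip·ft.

T = A_s f_y = 4.48 × 40 = 179.2 kips.
a = T/(0.85 f'_c b) = 179.2/(0.85 × 3.4 × 23.6) = 2.627 in.
M_n = T(d − a/2) = 179.2 × (15.2 − 1.3135) = 2488.5 kip·in = 2488.5/12 = 207.38 kip·ft.
φM_n = 0.90 × 207.38 = 186.64 kip·ft.

φM_n ≈ 187 kip·ft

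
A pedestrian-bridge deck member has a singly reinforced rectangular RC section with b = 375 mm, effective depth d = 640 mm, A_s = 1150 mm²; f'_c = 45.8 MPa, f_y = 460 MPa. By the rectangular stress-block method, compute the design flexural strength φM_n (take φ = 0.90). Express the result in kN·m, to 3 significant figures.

φM_n ≈ 296 kN·m

T = A_s f_y = 1150 × 460 = 529000 N = 529 kN.
From C = T: a = T/(0.85 f'_c b) = 529000/(0.85 × 45.8 × 375) = 36.24 mm.
M_n = T(d − a/2) = 529 kN × (640 − 18.12) mm = 328.97 kN·m.
φM_n = 0.90 × 328.97 = 296.07 kN·m.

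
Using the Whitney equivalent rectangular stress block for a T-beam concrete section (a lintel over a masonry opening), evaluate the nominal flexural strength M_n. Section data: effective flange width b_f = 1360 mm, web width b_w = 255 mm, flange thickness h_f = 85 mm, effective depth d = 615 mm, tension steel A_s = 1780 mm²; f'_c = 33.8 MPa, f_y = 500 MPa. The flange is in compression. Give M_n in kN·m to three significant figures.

Tension: T = A_s f_y = 1780 × 500 = 890000 N.
Try a within the flange: a = T/(0.85 f'_c b_f) = 890000/(0.85 × 33.8 × 1360) = 22.78 mm.
Since a = 22.78 ≤ h_f = 85 mm, the stress block lies entirely in the flange; analyse as a rectangular beam of width b_f.
M_n = T(d − a/2) = 890000 × (615 − 11.39) = 537.21 × 10⁶ N·mm.
M_n = 537.21 kN·m.

M_n ≈ 537 kN·m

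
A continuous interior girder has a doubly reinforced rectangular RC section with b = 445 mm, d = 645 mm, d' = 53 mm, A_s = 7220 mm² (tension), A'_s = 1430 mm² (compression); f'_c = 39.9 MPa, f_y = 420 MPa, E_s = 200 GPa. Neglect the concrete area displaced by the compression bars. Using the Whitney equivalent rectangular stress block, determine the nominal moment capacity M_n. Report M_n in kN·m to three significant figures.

Assume both tension and compression steel yield.
Net tension couple steel: A_s − A'_s = 5790 mm².
a = (A_s − A'_s) f_y / (0.85 f'_c b) = 2431800/(0.85 × 39.9 × 445) = 161.13 mm.
c = a/β₁ = 161.13/0.765 = 210.63 mm; ε'_s = 0.003(c − d')/c = 0.0022 ≥ f_y/E_s = 0.0021, so compression steel does yield.
M_n = (A_s − A'_s) f_y (d − a/2) + A'_s f_y (d − d') = [2431800 × (645 − 80.565) + 600600 × (645 − 53)] × 10⁻⁶ = 1372.59 + 355.56 = 1728.15 kN·m.

M_n ≈ 1730 kN·m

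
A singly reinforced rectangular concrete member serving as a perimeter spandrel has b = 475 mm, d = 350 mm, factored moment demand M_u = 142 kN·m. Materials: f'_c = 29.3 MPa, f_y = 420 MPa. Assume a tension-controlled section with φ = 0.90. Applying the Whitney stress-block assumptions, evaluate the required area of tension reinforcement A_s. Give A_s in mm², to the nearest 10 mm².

A_s ≈ 1140 mm²

M_n = M_u/φ = 142/0.90 = 157.778 kN·m.
With M_n = 0.85 f'_c a b (d − a/2), solve the quadratic for a:
a = d − √(d² − 2M_n/(0.85 f'_c b)) = 350 − √(350² − 2 × 157.778×10⁶/(0.85 × 29.3 × 475)) = 40.44 mm.
A_s = 0.85 f'_c a b / f_y = 0.85 × 29.3 × 40.44 × 475 / 420 = 1139.0 mm².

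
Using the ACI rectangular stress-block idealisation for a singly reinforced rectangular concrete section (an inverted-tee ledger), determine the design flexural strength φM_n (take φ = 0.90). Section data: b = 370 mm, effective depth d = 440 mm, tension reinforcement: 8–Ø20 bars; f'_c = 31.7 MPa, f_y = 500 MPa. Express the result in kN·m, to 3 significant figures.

φM_n ≈ 426 kN·m

A_s = 8 × 314 = 2512 mm².
T = A_s f_y = 2512 × 500 = 1256000 N = 1256 kN.
From C = T: a = T/(0.85 f'_c b) = 1256000/(0.85 × 31.7 × 370) = 125.98 mm.
M_n = T(d − a/2) = 1256 kN × (440 − 62.99) mm = 473.52 kN·m.
φM_n = 0.90 × 473.52 = 426.17 kN·m.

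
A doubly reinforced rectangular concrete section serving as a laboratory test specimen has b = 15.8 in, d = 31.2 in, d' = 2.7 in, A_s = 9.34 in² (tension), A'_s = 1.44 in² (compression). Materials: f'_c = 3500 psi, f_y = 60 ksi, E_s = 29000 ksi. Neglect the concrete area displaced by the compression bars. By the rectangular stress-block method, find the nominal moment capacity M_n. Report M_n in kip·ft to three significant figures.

M_n ≈ 1240 kip·ft

Assume both steels yield.
a = (A_s − A'_s) f_y/(0.85 f'_c b) = (9.34 − 1.44) × 60/(0.85 × 3.5 × 15.8) = 10.084 in.
c = a/β₁ = 10.084/0.85 = 11.864 in; ε'_s = 0.003(c − d')/c = 0.0023 ≥ ε_y = 0.0021, so the compression steel yields.
M_n = (A_s − A'_s) f_y (d − a/2) + A'_s f_y (d − d') = 474 × (31.2 − 5.042) + 86.4 × (31.2 − 2.7) = 12398.9 + 2462.4 = 14861.3 kip·in = 14861.3/12 = 1238.44 kip·ft.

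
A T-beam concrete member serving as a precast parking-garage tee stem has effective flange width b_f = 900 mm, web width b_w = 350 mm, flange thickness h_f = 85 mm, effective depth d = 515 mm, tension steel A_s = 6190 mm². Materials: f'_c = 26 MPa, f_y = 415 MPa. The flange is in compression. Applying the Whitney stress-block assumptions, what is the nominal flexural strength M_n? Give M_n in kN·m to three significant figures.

Tension: T = A_s f_y = 6190 × 415 = 2568850 N.
Try a within the flange: a = T/(0.85 f'_c b_f) = 2568850/(0.85 × 26 × 900) = 129.15 mm.
a = 129.15 > h_f = 85 mm: the block extends into the web. Split into flange-overhang and web parts.
C_f = 0.85 f'_c (b_f − b_w) h_f = 0.85 × 26 × (900 − 350) × 85 = 1033175 N.
Remaining web compression depth: a_w = (T − C_f)/(0.85 f'_c b_w) = (2568850 − 1033175)/(0.85 × 26 × 350) = 198.54 mm.
M_n = C_f(d − h_f/2) + (T − C_f)(d − a_w/2) = 1033175 × (515 − 42.5) + 1535675 × (515 − 99.27) = 488.18 + 638.43 = 1126.61 × 10⁶ N·mm.
M_n = 1126.61 kN·m.

M_n ≈ 1130 kN·m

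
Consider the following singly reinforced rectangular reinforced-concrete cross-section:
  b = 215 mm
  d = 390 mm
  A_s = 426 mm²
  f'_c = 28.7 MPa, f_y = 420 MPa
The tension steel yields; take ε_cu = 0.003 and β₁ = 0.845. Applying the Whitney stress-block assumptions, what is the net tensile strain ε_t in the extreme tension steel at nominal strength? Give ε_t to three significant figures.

a = A_s f_y/(0.85 f'_c b) = 34.11 mm.
β₁ = 0.845, so c = a/β₁ = 34.11/0.845 = 40.37 mm.
From the linear strain diagram with ε_cu = 0.003: ε_t = 0.003 (d − c)/c = 0.003 × (390 − 40.37)/40.37 = 0.0260.
Since ε_t ≥ 0.005, the section is tension-controlled.

ε_t ≈ 0.0260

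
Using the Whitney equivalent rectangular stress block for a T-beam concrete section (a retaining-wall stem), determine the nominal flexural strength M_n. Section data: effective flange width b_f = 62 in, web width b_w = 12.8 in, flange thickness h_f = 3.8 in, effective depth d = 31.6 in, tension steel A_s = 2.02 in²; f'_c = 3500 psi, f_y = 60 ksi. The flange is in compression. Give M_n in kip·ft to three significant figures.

Tension: T = A_s f_y = 2.02 × 60 = 121.2 kips.
Try a within the flange: a = T/(0.85 f'_c b_f) = 121.2/(0.85 × 3.5 × 62) = 0.657 in.
Since a = 0.657 ≤ h_f = 3.8 in, the stress block lies entirely in the flange; analyse as a rectangular beam of width b_f.
M_n = T(d − a/2) = 121.2 × (31.6 − 0.3285) = 3790.1 kip·in.
M_n = 3790.1/12 = 315.84 kip·ft.

M_n ≈ 316 kip·ft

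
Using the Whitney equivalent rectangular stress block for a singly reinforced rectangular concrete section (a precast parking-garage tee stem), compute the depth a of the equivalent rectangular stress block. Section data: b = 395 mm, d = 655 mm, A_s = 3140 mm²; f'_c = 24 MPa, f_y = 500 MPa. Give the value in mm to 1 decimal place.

a ≈ 194.8 mm

T = A_s f_y = 3140 × 500 = 1570000 N = 1570 kN.
Setting C = 0.85 f'_c a b equal to T: a = 1570000/(0.85 × 24 × 395) = 194.8 mm.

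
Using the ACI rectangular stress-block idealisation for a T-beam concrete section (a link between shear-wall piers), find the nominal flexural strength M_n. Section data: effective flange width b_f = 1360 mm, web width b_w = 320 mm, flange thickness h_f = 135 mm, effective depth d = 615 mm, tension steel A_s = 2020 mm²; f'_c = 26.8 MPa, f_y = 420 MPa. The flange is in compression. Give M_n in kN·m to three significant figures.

M_n ≈ 510 kN·m

Tension: T = A_s f_y = 2020 × 420 = 848400 N.
Try a within the flange: a = T/(0.85 f'_c b_f) = 848400/(0.85 × 26.8 × 1360) = 27.38 mm.
Since a = 27.38 ≤ h_f = 135 mm, the stress block lies entirely in the flange; analyse as a rectangular beam of width b_f.
M_n = T(d − a/2) = 848400 × (615 − 13.69) = 510.15 × 10⁶ N·mm.
M_n = 510.15 kN·m.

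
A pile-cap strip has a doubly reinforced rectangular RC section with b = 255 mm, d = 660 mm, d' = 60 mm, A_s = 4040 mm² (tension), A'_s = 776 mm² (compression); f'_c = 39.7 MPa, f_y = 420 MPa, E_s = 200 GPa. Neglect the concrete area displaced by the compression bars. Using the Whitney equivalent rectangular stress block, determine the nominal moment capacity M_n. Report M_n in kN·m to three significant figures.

Assume both tension and compression steel yield.
Net tension couple steel: A_s − A'_s = 3264 mm².
a = (A_s − A'_s) f_y / (0.85 f'_c b) = 1370880/(0.85 × 39.7 × 255) = 159.31 mm.
c = a/β₁ = 159.31/0.766 = 207.98 mm; ε'_s = 0.003(c − d')/c = 0.0021 ≥ f_y/E_s = 0.0021, so compression steel does yield.
M_n = (A_s − A'_s) f_y (d − a/2) + A'_s f_y (d − d') = [1370880 × (660 − 79.655) + 325920 × (660 − 60)] × 10⁻⁶ = 795.58 + 195.55 = 991.13 kN·m.

M_n ≈ 991 kN·m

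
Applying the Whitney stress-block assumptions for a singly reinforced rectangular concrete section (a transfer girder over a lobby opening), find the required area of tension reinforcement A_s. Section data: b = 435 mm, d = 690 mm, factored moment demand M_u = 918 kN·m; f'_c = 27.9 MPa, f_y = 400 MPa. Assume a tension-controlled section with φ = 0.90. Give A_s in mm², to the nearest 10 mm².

M_n = M_u/φ = 918/0.90 = 1020 kN·m.
With M_n = 0.85 f'_c a b (d − a/2), solve the quadratic for a:
a = d − √(d² − 2M_n/(0.85 f'_c b)) = 690 − √(690² − 2 × 1020×10⁶/(0.85 × 27.9 × 435)) = 162.41 mm.
A_s = 0.85 f'_c a b / f_y = 0.85 × 27.9 × 162.41 × 435 / 400 = 4188.6 mm².

A_s ≈ 4190 mm²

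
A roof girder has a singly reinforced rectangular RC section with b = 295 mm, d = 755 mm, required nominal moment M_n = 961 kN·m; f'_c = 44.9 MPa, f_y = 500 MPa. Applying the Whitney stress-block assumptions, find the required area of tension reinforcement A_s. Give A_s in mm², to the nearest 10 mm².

With M_n = 0.85 f'_c a b (d − a/2), solve the quadratic for a:
a = d − √(d² − 2M_n/(0.85 f'_c b)) = 755 − √(755² − 2 × 961×10⁶/(0.85 × 44.9 × 295)) = 123.09 mm.
A_s = 0.85 f'_c a b / f_y = 0.85 × 44.9 × 123.09 × 295 / 500 = 2771.7 mm².

A_s ≈ 2770 mm²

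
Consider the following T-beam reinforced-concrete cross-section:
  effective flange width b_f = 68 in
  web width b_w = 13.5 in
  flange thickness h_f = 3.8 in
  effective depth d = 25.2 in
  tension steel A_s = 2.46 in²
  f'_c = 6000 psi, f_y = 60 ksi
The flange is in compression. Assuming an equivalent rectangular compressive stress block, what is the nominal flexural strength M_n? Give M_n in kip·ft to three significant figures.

Tension: T = A_s f_y = 2.46 × 60 = 147.6 kips.
Try a within the flange: a = T/(0.85 f'_c b_f) = 147.6/(0.85 × 6 × 68) = 0.426 in.
Since a = 0.426 ≤ h_f = 3.8 in, the stress block lies entirely in the flange; analyse as a rectangular beam of width b_f.
M_n = T(d − a/2) = 147.6 × (25.2 − 0.213) = 3688.1 kip·in.
M_n = 3688.1/12 = 307.34 kip·ft.

M_n ≈ 307 kip·ft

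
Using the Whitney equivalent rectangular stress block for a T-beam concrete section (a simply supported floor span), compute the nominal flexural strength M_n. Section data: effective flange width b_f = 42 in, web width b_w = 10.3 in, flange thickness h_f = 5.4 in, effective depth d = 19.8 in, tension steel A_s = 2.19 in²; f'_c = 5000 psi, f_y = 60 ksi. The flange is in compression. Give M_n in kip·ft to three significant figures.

M_n ≈ 213 kip·ft

Tension: T = A_s f_y = 2.19 × 60 = 131.4 kips.
Try a within the flange: a = T/(0.85 f'_c b_f) = 131.4/(0.85 × 5 × 42) = 0.736 in.
Since a = 0.736 ≤ h_f = 5.4 in, the stress block lies entirely in the flange; analyse as a rectangular beam of width b_f.
M_n = T(d − a/2) = 131.4 × (19.8 − 0.368) = 2553.4 kip·in.
M_n = 2553.4/12 = 212.78 kip·ft.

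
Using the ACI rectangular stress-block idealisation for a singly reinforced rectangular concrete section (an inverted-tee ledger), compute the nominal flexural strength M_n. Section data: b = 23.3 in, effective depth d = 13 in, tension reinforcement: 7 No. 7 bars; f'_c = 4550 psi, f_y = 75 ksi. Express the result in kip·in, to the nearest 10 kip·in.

M_n ≈ 3540 kip·in

A_s = 7 × 0.6 = 4.2 in².
T = A_s f_y = 4.2 × 75 = 315 kips.
a = T/(0.85 f'_c b) = 315/(0.85 × 4.55 × 23.3) = 3.496 in.
M_n = T(d − a/2) = 315 × (13 − 1.748) = 3544.4 kip·in.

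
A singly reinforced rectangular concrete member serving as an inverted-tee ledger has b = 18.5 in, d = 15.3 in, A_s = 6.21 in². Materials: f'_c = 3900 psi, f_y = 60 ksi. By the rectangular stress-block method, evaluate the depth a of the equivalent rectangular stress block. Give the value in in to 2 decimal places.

T = A_s f_y = 6.21 × 60 = 372.6 kips.
a = T/(0.85 f'_c b) = 372.6/(0.85 × 3.9 × 18.5) = 6.08 in.

a ≈ 6.08 in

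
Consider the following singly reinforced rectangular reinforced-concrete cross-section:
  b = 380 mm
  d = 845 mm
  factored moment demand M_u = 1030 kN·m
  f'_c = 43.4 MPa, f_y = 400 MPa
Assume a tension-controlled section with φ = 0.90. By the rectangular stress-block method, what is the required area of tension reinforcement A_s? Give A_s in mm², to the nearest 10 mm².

A_s ≈ 3610 mm²

M_n = M_u/φ = 1030/0.90 = 1144.44 kN·m.
With M_n = 0.85 f'_c a b (d − a/2), solve the quadratic for a:
a = d − √(d² − 2M_n/(0.85 f'_c b)) = 845 − √(845² − 2 × 1144.44×10⁶/(0.85 × 43.4 × 380)) = 102.88 mm.
A_s = 0.85 f'_c a b / f_y = 0.85 × 43.4 × 102.88 × 380 / 400 = 3605.5 mm².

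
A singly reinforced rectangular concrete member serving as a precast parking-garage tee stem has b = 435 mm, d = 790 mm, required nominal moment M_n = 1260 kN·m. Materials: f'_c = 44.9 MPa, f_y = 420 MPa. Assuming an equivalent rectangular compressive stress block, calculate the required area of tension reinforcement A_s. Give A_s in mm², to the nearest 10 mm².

With M_n = 0.85 f'_c a b (d − a/2), solve the quadratic for a:
a = d − √(d² − 2M_n/(0.85 f'_c b)) = 790 − √(790² − 2 × 1260×10⁶/(0.85 × 44.9 × 435)) = 102.75 mm.
A_s = 0.85 f'_c a b / f_y = 0.85 × 44.9 × 102.75 × 435 / 420 = 4061.5 mm².

A_s ≈ 4060 mm²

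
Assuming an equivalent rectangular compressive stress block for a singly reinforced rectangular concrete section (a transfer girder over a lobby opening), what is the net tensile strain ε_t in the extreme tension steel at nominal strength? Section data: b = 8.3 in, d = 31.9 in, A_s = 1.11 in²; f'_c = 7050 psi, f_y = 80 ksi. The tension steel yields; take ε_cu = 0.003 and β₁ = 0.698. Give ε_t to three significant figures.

a = A_s f_y/(0.85 f'_c b) = 1.785 in.
β₁ = 0.698, so c = a/β₁ = 1.785/0.698 = 2.557 in.
From the linear strain diagram with ε_cu = 0.003: ε_t = 0.003 (d − c)/c = 0.003 × (31.9 − 2.557)/2.557 = 0.0344.
Since ε_t ≥ 0.005, the section is tension-controlled.

ε_t ≈ 0.0344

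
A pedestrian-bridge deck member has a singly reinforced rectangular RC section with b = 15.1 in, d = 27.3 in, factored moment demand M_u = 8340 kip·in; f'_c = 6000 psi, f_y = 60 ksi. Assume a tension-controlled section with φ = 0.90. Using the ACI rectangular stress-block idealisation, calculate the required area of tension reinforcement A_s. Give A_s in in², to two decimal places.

M_n = M_u/φ = 8340/0.90 = 9266.67 kip·in.
From M_n = 0.85 f'_c a b (d − a/2):
a = d − √(d² − 2M_n/(0.85 f'_c b)) = 27.3 − √(27.3² − 2 × 9266.67/(0.85 × 6 × 15.1)) = 4.836 in.
A_s = 0.85 f'_c a b / f_y = 0.85 × 6 × 4.836 × 15.1 / 60 = 6.207 in².

A_s ≈ 6.21 in²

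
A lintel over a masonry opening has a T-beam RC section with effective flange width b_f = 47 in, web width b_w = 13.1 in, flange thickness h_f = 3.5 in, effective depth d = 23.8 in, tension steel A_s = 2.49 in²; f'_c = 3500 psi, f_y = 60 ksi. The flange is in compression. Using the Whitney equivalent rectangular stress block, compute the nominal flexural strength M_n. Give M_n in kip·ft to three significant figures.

M_n ≈ 290 kip·ft

Tension: T = A_s f_y = 2.49 × 60 = 149.4 kips.
Try a within the flange: a = T/(0.85 f'_c b_f) = 149.4/(0.85 × 3.5 × 47) = 1.068 in.
Since a = 1.068 ≤ h_f = 3.5 in, the stress block lies entirely in the flange; analyse as a rectangular beam of width b_f.
M_n = T(d − a/2) = 149.4 × (23.8 − 0.534) = 3475.9 kip·in.
M_n = 3475.9/12 = 289.66 kip·ft.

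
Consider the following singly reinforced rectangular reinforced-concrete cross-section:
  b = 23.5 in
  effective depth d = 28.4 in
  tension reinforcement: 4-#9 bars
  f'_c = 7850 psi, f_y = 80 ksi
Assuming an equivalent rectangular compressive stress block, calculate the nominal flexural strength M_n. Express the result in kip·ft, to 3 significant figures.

M_n ≈ 730 kip·ft

A_s = 4 × 1 = 4 in².
T = A_s f_y = 4 × 80 = 320 kips.
a = T/(0.85 f'_c b) = 320/(0.85 × 7.85 × 23.5) = 2.041 in.
M_n = T(d − a/2) = 320 × (28.4 − 1.0205) = 8761.4 kip·in = 8761.4/12 = 730.12 kip·ft.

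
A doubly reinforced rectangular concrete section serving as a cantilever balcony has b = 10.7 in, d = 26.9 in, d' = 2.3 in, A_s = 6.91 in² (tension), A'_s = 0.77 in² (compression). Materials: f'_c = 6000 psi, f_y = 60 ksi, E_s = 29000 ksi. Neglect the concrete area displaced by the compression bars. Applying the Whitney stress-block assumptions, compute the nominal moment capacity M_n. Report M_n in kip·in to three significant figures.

M_n ≈ 9800 kip·in

Assume both steels yield.
a = (A_s − A'_s) f_y/(0.85 f'_c b) = (6.91 − 0.77) × 60/(0.85 × 6 × 10.7) = 6.751 in.
c = a/β₁ = 6.751/0.75 = 9.001 in; ε'_s = 0.003(c − d')/c = 0.0022 ≥ ε_y = 0.0021, so the compression steel yields.
M_n = (A_s − A'_s) f_y (d − a/2) + A'_s f_y (d − d') = 368.4 × (26.9 − 3.3755) + 46.2 × (26.9 − 2.3) = 8666.4 + 1136.5 = 9802.9 kip·in.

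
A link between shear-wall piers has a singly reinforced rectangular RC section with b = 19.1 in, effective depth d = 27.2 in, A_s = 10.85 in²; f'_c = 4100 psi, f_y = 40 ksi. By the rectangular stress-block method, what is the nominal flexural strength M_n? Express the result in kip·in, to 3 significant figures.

T = A_s f_y = 10.85 × 40 = 434 kips.
a = T/(0.85 f'_c b) = 434/(0.85 × 4.1 × 19.1) = 6.520 in.
M_n = T(d − a/2) = 434 × (27.2 − 3.26) = 10390.0 kip·in.

M_n ≈ 10400 kip·in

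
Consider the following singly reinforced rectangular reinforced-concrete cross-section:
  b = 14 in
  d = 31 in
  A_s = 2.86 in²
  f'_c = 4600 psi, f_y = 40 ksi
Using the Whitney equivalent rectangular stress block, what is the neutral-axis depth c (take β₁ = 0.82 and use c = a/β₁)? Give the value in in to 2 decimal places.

c ≈ 2.55 in

T = A_s f_y = 2.86 × 40 = 114.4 kips.
a = T/(0.85 f'_c b) = 114.4/(0.85 × 4.6 × 14) = 2.0899 in.
With β₁ = 0.82, c = a/β₁ = 2.0899/0.82 = 2.55 in.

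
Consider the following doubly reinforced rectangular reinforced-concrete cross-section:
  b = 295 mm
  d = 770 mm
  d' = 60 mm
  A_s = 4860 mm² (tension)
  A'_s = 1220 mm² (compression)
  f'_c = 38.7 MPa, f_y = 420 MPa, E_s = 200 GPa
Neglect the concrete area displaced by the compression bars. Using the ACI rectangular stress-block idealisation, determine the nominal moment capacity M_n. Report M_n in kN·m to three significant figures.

M_n ≈ 1420 kN·m

Assume both tension and compression steel yield.
Net tension couple steel: A_s − A'_s = 3640 mm².
a = (A_s − A'_s) f_y / (0.85 f'_c b) = 1528800/(0.85 × 38.7 × 295) = 157.54 mm.
c = a/β₁ = 157.54/0.774 = 203.54 mm; ε'_s = 0.003(c − d')/c = 0.0021 ≥ f_y/E_s = 0.0021, so compression steel does yield.
M_n = (A_s − A'_s) f_y (d − a/2) + A'_s f_y (d − d') = [1528800 × (770 − 78.77) + 512400 × (770 − 60)] × 10⁻⁶ = 1056.75 + 363.80 = 1420.55 kN·m.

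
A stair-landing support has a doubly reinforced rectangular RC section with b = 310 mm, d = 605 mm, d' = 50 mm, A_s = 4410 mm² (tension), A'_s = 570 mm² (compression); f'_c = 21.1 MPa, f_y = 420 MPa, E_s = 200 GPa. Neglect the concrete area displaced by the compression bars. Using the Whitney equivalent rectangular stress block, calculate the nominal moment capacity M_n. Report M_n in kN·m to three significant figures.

Assume both tension and compression steel yield.
Net tension couple steel: A_s − A'_s = 3840 mm².
a = (A_s − A'_s) f_y / (0.85 f'_c b) = 1612800/(0.85 × 21.1 × 310) = 290.08 mm.
c = a/β₁ = 290.08/0.85 = 341.27 mm; ε'_s = 0.003(c − d')/c = 0.0026 ≥ f_y/E_s = 0.0021, so compression steel does yield.
M_n = (A_s − A'_s) f_y (d − a/2) + A'_s f_y (d − d') = [1612800 × (605 − 145.04) + 239400 × (605 − 50)] × 10⁻⁶ = 741.82 + 132.87 = 874.69 kN·m.

M_n ≈ 875 kN·m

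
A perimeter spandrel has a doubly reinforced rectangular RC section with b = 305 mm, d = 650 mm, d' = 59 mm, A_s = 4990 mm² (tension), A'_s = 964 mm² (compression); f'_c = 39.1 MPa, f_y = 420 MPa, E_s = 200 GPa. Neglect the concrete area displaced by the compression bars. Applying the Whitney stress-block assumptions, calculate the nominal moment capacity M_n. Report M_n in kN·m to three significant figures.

M_n ≈ 1200 kN·m

Assume both tension and compression steel yield.
Net tension couple steel: A_s − A'_s = 4026 mm².
a = (A_s − A'_s) f_y / (0.85 f'_c b) = 1690920/(0.85 × 39.1 × 305) = 166.81 mm.
c = a/β₁ = 166.81/0.771 = 216.36 mm; ε'_s = 0.003(c − d')/c = 0.0022 ≥ f_y/E_s = 0.0021, so compression steel does yield.
M_n = (A_s − A'_s) f_y (d − a/2) + A'_s f_y (d − d') = [1690920 × (650 − 83.405) + 404880 × (650 − 59)] × 10⁻⁶ = 958.07 + 239.28 = 1197.35 kN·m.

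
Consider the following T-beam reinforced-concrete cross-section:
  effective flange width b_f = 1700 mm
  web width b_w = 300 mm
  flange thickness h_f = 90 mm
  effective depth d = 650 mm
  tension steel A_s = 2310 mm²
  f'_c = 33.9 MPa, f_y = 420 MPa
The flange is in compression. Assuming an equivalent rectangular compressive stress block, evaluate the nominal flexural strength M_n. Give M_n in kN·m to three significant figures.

M_n ≈ 621 kN·m

Tension: T = A_s f_y = 2310 × 420 = 970200 N.
Try a within the flange: a = T/(0.85 f'_c b_f) = 970200/(0.85 × 33.9 × 1700) = 19.81 mm.
Since a = 19.81 ≤ h_f = 90 mm, the stress block lies entirely in the flange; analyse as a rectangular beam of width b_f.
M_n = T(d − a/2) = 970200 × (650 − 9.905) = 621.02 × 10⁶ N·mm.
M_n = 621.02 kN·m.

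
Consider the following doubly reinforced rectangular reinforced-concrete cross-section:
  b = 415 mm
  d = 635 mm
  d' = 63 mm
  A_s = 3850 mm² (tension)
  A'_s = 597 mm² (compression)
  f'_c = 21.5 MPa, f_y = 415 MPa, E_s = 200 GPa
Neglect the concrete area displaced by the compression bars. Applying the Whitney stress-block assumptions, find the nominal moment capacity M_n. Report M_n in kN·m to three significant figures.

Assume both tension and compression steel yield.
Net tension couple steel: A_s − A'_s = 3253 mm².
a = (A_s − A'_s) f_y / (0.85 f'_c b) = 1349995/(0.85 × 21.5 × 415) = 178.00 mm.
c = a/β₁ = 178.00/0.85 = 209.41 mm; ε'_s = 0.003(c − d')/c = 0.0021 ≥ f_y/E_s = 0.0021, so compression steel does yield.
M_n = (A_s − A'_s) f_y (d − a/2) + A'_s f_y (d − d') = [1349995 × (635 − 89) + 247755 × (635 − 63)] × 10⁻⁶ = 737.10 + 141.72 = 878.82 kN·m.

M_n ≈ 879 kN·m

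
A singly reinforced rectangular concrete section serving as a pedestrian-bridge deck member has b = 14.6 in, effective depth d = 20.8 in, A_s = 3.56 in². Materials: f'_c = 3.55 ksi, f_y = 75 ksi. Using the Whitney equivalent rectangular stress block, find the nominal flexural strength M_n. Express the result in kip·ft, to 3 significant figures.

M_n ≈ 395 kip·ft

T = A_s f_y = 3.56 × 75 = 267 kips.
a = T/(0.85 f'_c b) = 267/(0.85 × 3.55 × 14.6) = 6.061 in.
M_n = T(d − a/2) = 267 × (20.8 − 3.0305) = 4744.5 kip·in = 4744.5/12 = 395.38 kip·ft.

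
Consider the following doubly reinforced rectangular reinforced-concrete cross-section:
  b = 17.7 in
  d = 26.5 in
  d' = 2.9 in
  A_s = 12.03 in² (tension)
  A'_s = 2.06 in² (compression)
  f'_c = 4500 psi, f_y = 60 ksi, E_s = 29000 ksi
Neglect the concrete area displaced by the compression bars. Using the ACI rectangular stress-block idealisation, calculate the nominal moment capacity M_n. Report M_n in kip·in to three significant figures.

M_n ≈ 16100 kip·in

Assume both steels yield.
a = (A_s − A'_s) f_y/(0.85 f'_c b) = (12.03 − 2.06) × 60/(0.85 × 4.5 × 17.7) = 8.836 in.
c = a/β₁ = 8.836/0.825 = 10.710 in; ε'_s = 0.003(c − d')/c = 0.0022 ≥ ε_y = 0.0021, so the compression steel yields.
M_n = (A_s − A'_s) f_y (d − a/2) + A'_s f_y (d − d') = 598.2 × (26.5 − 4.418) + 123.6 × (26.5 − 2.9) = 13209.5 + 2917.0 = 16126.5 kip·in.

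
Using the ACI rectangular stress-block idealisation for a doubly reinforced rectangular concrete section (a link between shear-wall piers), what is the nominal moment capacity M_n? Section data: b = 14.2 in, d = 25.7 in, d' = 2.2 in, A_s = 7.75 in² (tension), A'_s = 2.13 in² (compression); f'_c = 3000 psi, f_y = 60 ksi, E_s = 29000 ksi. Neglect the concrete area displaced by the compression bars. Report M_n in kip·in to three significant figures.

M_n ≈ 10100 kip·in

Assume both steels yield.
a = (A_s − A'_s) f_y/(0.85 f'_c b) = (7.75 − 2.13) × 60/(0.85 × 3 × 14.2) = 9.312 in.
c = a/β₁ = 9.312/0.85 = 10.955 in; ε'_s = 0.003(c − d')/c = 0.0024 ≥ ε_y = 0.0021, so the compression steel yields.
M_n = (A_s − A'_s) f_y (d − a/2) + A'_s f_y (d − d') = 337.2 × (25.7 − 4.656) + 127.8 × (25.7 − 2.2) = 7096.0 + 3003.3 = 10099.3 kip·in.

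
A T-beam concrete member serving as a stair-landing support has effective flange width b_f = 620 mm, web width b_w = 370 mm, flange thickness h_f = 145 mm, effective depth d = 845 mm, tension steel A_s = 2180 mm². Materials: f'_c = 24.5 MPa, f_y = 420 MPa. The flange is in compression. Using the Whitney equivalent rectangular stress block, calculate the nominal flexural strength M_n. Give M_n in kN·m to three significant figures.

Tension: T = A_s f_y = 2180 × 420 = 915600 N.
Try a within the flange: a = T/(0.85 f'_c b_f) = 915600/(0.85 × 24.5 × 620) = 70.91 mm.
Since a = 70.91 ≤ h_f = 145 mm, the stress block lies entirely in the flange; analyse as a rectangular beam of width b_f.
M_n = T(d − a/2) = 915600 × (845 − 35.455) = 741.22 × 10⁶ N·mm.
M_n = 741.22 kN·m.

M_n ≈ 741 kN·m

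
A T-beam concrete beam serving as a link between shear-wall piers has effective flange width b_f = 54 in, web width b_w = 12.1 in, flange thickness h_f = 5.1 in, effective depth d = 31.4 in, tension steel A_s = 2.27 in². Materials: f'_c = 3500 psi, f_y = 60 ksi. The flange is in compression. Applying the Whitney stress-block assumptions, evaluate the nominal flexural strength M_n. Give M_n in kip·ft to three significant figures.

M_n ≈ 352 kip·ft

Tension: T = A_s f_y = 2.27 × 60 = 136.2 kips.
Try a within the flange: a = T/(0.85 f'_c b_f) = 136.2/(0.85 × 3.5 × 54) = 0.848 in.
Since a = 0.848 ≤ h_f = 5.1 in, the stress block lies entirely in the flange; analyse as a rectangular beam of width b_f.
M_n = T(d − a/2) = 136.2 × (31.4 − 0.424) = 4218.9 kip·in.
M_n = 4218.9/12 = 351.58 kip·ft.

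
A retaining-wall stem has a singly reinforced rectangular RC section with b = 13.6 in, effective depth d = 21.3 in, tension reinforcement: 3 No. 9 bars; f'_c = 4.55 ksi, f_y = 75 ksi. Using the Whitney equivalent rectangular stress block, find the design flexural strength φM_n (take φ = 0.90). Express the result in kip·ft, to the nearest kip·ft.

φM_n ≈ 323 kip·ft

A_s = 3 × 1 = 3 in².
T = A_s f_y = 3 × 75 = 225 kips.
a = T/(0.85 f'_c b) = 225/(0.85 × 4.55 × 13.6) = 4.278 in.
M_n = T(d − a/2) = 225 × (21.3 − 2.139) = 4311.2 kip·in = 4311.2/12 = 359.27 kip·ft.
φM_n = 0.90 × 359.27 = 323.34 kip·ft.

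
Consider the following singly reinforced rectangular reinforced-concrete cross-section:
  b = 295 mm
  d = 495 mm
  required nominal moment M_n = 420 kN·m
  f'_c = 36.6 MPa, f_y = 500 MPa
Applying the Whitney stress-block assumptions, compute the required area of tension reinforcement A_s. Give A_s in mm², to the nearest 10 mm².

With M_n = 0.85 f'_c a b (d − a/2), solve the quadratic for a:
a = d − √(d² − 2M_n/(0.85 f'_c b)) = 495 − √(495² − 2 × 420×10⁶/(0.85 × 36.6 × 295)) = 103.21 mm.
A_s = 0.85 f'_c a b / f_y = 0.85 × 36.6 × 103.21 × 295 / 500 = 1894.4 mm².

A_s ≈ 1890 mm²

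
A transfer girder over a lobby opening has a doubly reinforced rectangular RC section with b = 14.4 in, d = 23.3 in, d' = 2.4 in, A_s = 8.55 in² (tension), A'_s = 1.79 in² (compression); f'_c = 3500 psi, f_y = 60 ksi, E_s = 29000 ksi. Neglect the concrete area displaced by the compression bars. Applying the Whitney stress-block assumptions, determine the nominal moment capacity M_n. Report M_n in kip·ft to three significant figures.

M_n ≈ 815 kip·ft

Assume both steels yield.
a = (A_s − A'_s) f_y/(0.85 f'_c b) = (8.55 − 1.79) × 60/(0.85 × 3.5 × 14.4) = 9.468 in.
c = a/β₁ = 9.468/0.85 = 11.139 in; ε'_s = 0.003(c − d')/c = 0.0024 ≥ ε_y = 0.0021, so the compression steel yields.
M_n = (A_s − A'_s) f_y (d − a/2) + A'_s f_y (d − d') = 405.6 × (23.3 − 4.734) + 107.4 × (23.3 − 2.4) = 7530.4 + 2244.7 = 9775.1 kip·in = 9775.1/12 = 814.59 kip·ft.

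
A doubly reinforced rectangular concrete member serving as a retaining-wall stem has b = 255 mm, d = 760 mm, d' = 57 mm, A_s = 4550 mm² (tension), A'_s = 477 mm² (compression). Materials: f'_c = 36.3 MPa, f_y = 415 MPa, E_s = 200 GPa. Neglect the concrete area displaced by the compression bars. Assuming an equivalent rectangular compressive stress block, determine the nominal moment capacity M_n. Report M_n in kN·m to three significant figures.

Assume both tension and compression steel yield.
Net tension couple steel: A_s − A'_s = 4073 mm².
a = (A_s − A'_s) f_y / (0.85 f'_c b) = 1690295/(0.85 × 36.3 × 255) = 214.83 mm.
c = a/β₁ = 214.83/0.791 = 271.59 mm; ε'_s = 0.003(c − d')/c = 0.0024 ≥ f_y/E_s = 0.0021, so compression steel does yield.
M_n = (A_s − A'_s) f_y (d − a/2) + A'_s f_y (d − d') = [1690295 × (760 − 107.415) + 197955 × (760 − 57)] × 10⁻⁶ = 1103.06 + 139.16 = 1242.22 kN·m.

M_n ≈ 1240 kN·m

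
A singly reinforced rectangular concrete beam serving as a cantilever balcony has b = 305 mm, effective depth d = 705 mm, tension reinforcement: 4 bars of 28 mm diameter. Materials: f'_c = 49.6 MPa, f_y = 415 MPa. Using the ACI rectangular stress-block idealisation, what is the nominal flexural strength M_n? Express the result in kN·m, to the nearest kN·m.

A_s = 4 × 616 = 2464 mm².
T = A_s f_y = 2464 × 415 = 1022560 N = 1022.56 kN.
From C = T: a = T/(0.85 f'_c b) = 1022560/(0.85 × 49.6 × 305) = 79.52 mm.
M_n = T(d − a/2) = 1022.56 kN × (705 − 39.76) mm = 680.25 kN·m.

M_n ≈ 680 kN·m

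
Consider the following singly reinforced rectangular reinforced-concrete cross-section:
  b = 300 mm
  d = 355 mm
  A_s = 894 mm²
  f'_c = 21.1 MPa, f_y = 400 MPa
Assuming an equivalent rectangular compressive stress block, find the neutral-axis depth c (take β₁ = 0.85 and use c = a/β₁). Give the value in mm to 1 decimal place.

T = A_s f_y = 894 × 400 = 357600 N = 357.6 kN.
Setting C = 0.85 f'_c a b equal to T: a = 357600/(0.85 × 21.1 × 300) = 66.462 mm.
With β₁ = 0.85, c = a/β₁ = 66.462/0.85 = 78.2 mm.

c ≈ 78.2 mm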